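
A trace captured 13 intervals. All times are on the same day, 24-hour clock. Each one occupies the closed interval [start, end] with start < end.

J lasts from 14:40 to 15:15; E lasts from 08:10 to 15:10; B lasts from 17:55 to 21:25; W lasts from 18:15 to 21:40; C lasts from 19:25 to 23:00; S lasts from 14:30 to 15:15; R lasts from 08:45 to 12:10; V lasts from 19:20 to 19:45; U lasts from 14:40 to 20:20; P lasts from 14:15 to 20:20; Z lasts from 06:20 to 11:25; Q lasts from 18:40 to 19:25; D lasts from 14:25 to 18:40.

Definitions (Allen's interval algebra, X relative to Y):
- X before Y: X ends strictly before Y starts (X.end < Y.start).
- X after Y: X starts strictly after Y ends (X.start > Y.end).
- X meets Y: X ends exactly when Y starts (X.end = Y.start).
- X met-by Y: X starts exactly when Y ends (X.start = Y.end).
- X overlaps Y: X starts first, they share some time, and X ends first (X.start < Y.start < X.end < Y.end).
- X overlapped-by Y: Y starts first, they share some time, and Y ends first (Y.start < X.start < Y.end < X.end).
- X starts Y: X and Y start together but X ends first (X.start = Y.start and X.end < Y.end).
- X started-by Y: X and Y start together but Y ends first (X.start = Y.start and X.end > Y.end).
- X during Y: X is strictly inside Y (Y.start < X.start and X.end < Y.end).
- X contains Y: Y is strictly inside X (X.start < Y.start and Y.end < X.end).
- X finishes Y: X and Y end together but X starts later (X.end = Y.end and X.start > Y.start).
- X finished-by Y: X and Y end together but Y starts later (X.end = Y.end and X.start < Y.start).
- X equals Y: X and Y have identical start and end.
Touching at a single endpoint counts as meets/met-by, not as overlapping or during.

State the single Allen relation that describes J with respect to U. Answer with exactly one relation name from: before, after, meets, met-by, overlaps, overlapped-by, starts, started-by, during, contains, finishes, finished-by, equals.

J = [14:40, 15:15]; U = [14:40, 20:20].
Compare endpoints: J.start = U.start, J.start < U.end, J.end > U.start, J.end < U.end.
That pattern is 'starts'.

starts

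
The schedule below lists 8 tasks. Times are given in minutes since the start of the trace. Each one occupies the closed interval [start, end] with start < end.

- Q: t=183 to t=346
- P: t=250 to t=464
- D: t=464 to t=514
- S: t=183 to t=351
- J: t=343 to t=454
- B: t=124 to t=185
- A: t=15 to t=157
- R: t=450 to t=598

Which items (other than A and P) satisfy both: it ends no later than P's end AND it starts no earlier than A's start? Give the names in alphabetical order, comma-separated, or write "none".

B, J, Q, S

Conditions: its end is no later than P's end (X.end <= t=464) AND its start is no earlier than A's start (X.start >= t=15).
B: end t=185 <= t=464? ✓; start t=124 >= t=15? ✓ → yes.
D: end t=514 <= t=464? ✗; start t=464 >= t=15? ✓ → no.
J: end t=454 <= t=464? ✓; start t=343 >= t=15? ✓ → yes.
Q: end t=346 <= t=464? ✓; start t=183 >= t=15? ✓ → yes.
R: end t=598 <= t=464? ✗; start t=450 >= t=15? ✓ → no.
S: end t=351 <= t=464? ✓; start t=183 >= t=15? ✓ → yes.
Result: B, J, Q, S.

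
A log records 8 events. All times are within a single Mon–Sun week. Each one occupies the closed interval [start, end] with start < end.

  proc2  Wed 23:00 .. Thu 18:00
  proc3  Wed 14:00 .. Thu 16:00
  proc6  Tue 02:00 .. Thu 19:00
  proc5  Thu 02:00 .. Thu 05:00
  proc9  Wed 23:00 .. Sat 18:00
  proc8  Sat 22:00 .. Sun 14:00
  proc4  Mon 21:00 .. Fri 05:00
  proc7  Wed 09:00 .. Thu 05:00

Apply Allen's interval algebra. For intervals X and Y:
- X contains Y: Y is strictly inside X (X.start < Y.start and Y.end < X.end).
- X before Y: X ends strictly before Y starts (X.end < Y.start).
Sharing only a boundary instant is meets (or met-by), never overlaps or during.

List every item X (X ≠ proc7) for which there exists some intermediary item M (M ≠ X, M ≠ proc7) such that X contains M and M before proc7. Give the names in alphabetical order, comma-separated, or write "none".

none

Target proc7 = [Wed 09:00, Thu 05:00].
Intermediaries M with M before proc7: none.
Union: none.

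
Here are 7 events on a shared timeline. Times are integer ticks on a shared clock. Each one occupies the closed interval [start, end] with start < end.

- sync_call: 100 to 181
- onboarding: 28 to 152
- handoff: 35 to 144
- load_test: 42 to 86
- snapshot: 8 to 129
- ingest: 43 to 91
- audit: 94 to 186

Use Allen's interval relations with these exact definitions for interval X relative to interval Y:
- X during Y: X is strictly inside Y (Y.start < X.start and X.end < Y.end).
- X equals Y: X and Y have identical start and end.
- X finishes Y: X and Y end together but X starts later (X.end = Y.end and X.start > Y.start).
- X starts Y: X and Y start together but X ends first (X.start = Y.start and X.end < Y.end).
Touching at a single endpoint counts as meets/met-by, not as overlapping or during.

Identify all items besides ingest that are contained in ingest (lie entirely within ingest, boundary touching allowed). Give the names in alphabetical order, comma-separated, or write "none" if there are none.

Target ingest = [43, 91].
audit [94, 186] → after → no.
handoff [35, 144] → contains → no.
load_test [42, 86] → overlaps → no.
onboarding [28, 152] → contains → no.
snapshot [8, 129] → contains → no.
sync_call [100, 181] → after → no.
Result: none.

none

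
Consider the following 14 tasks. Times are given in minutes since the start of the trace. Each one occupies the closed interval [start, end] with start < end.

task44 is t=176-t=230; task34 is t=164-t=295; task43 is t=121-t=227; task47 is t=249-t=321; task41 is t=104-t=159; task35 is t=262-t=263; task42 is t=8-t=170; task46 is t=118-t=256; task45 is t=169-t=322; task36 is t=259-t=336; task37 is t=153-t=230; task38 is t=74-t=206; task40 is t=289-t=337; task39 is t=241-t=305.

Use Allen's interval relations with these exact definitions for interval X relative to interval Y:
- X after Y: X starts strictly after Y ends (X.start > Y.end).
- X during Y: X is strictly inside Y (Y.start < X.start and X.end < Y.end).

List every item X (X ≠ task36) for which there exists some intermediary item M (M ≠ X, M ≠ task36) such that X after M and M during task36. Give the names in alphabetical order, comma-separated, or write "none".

task40

Target task36 = [t=259, t=336].
Intermediaries M with M during task36: task35.
Via task35 — items with X after task35: task40.
Union: task40.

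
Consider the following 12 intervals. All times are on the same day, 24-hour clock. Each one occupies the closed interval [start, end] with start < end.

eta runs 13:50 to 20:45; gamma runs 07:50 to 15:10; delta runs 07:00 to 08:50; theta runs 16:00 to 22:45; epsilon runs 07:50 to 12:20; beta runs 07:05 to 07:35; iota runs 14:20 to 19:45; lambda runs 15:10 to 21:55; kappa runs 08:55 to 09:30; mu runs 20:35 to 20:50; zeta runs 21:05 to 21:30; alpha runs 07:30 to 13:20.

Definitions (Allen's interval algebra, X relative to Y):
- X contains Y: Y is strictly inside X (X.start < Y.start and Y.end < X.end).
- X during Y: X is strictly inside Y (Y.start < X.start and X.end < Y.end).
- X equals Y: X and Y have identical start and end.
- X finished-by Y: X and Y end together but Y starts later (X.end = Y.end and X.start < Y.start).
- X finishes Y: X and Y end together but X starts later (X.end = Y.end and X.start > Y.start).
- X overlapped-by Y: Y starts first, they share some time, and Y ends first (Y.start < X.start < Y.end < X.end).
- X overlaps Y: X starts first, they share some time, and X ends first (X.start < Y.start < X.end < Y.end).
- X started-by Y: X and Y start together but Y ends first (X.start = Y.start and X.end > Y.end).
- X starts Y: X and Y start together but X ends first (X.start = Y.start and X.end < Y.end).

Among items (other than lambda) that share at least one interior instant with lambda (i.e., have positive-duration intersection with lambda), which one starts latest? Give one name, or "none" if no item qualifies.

zeta

Target lambda = [15:10, 21:55].
alpha [07:30, 13:20] → before → excluded.
beta [07:05, 07:35] → before → excluded.
delta [07:00, 08:50] → before → excluded.
epsilon [07:50, 12:20] → before → excluded.
eta [13:50, 20:45] → overlaps → candidate.
gamma [07:50, 15:10] → meets → excluded.
iota [14:20, 19:45] → overlaps → candidate.
kappa [08:55, 09:30] → before → excluded.
mu [20:35, 20:50] → during → candidate.
theta [16:00, 22:45] → overlapped-by → candidate.
zeta [21:05, 21:30] → during → candidate.
Among candidates, latest start is 21:05 → zeta.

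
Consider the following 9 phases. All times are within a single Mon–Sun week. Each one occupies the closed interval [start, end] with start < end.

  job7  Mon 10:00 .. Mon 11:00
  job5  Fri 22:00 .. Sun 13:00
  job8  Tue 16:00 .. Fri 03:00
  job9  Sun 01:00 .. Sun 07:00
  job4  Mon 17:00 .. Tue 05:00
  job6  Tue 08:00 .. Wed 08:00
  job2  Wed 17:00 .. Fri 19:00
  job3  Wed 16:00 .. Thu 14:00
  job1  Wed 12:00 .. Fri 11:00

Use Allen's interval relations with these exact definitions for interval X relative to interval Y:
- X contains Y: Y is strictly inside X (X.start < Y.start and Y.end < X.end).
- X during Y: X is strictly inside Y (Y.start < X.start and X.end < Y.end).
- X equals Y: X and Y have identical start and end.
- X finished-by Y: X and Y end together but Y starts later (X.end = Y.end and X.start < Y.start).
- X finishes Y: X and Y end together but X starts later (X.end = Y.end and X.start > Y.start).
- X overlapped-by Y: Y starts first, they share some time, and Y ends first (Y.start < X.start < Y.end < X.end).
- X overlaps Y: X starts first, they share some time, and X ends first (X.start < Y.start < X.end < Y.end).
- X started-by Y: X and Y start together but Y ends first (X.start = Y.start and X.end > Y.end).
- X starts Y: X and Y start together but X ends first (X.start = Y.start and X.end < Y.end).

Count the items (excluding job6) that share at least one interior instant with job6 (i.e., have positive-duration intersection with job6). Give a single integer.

Target job6 = [Tue 08:00, Wed 08:00].
job1 [Wed 12:00, Fri 11:00] → after → no.
job2 [Wed 17:00, Fri 19:00] → after → no.
job3 [Wed 16:00, Thu 14:00] → after → no.
job4 [Mon 17:00, Tue 05:00] → before → no.
job5 [Fri 22:00, Sun 13:00] → after → no.
job7 [Mon 10:00, Mon 11:00] → before → no.
job8 [Tue 16:00, Fri 03:00] → overlapped-by → counts.
job9 [Sun 01:00, Sun 07:00] → after → no.
Total: 1.

1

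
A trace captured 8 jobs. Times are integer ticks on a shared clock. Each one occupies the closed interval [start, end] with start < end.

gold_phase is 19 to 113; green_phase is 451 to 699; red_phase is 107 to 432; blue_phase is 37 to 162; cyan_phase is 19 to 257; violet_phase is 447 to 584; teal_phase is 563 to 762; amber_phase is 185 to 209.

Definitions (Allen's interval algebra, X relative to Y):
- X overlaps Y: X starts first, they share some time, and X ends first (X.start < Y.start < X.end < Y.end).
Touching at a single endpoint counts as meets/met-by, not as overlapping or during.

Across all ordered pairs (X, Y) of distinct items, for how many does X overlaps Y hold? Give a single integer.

7

Checking all 56 ordered pairs for relation 'overlaps'; matching pairs in alphabetical order:
(blue_phase, red_phase): blue_phase overlaps red_phase ✓
(cyan_phase, red_phase): cyan_phase overlaps red_phase ✓
(gold_phase, blue_phase): gold_phase overlaps blue_phase ✓
(gold_phase, red_phase): gold_phase overlaps red_phase ✓
(green_phase, teal_phase): green_phase overlaps teal_phase ✓
(violet_phase, green_phase): violet_phase overlaps green_phase ✓
(violet_phase, teal_phase): violet_phase overlaps teal_phase ✓
Count: 7.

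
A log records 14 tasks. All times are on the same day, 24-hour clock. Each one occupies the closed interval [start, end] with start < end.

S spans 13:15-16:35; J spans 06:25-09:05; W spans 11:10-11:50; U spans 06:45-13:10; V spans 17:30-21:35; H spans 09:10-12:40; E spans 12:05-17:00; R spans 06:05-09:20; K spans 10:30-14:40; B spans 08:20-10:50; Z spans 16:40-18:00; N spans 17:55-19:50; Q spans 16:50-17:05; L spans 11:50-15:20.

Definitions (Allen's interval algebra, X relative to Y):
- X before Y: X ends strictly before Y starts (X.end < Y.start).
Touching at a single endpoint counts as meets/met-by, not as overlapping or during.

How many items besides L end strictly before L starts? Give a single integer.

Target L = [11:50, 15:20].
B [08:20, 10:50] → before → counts.
E [12:05, 17:00] → overlapped-by → no.
H [09:10, 12:40] → overlaps → no.
J [06:25, 09:05] → before → counts.
K [10:30, 14:40] → overlaps → no.
N [17:55, 19:50] → after → no.
Q [16:50, 17:05] → after → no.
R [06:05, 09:20] → before → counts.
S [13:15, 16:35] → overlapped-by → no.
U [06:45, 13:10] → overlaps → no.
V [17:30, 21:35] → after → no.
W [11:10, 11:50] → meets → no.
Z [16:40, 18:00] → after → no.
Total: 3.

3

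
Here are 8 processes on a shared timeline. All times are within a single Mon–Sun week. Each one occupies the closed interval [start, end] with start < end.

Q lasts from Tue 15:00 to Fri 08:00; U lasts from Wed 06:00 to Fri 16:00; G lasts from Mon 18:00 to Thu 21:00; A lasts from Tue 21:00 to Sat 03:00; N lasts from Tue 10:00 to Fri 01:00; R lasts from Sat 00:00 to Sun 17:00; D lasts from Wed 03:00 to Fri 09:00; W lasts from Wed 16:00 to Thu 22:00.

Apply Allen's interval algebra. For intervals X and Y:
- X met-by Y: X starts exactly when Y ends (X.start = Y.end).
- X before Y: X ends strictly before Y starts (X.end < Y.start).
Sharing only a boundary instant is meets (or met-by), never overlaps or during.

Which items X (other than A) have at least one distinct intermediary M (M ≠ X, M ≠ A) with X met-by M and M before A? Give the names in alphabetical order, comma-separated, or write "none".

Target A = [Tue 21:00, Sat 03:00].
Intermediaries M with M before A: none.
Union: none.

none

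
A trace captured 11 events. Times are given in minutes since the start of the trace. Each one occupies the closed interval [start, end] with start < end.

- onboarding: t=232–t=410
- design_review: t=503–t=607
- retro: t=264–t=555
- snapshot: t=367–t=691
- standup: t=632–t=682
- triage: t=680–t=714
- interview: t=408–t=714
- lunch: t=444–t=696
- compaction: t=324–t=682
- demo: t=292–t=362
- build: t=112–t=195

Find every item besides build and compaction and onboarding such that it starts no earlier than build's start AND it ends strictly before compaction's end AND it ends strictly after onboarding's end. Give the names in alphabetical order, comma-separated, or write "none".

Conditions: its start is no earlier than build's start (X.start >= t=112) AND its end is strictly before compaction's end (X.end < t=682) AND its end is strictly after onboarding's end (X.end > t=410).
demo: start t=292 >= t=112? ✓; end t=362 < t=682? ✓; end t=362 > t=410? ✗ → no.
design_review: start t=503 >= t=112? ✓; end t=607 < t=682? ✓; end t=607 > t=410? ✓ → yes.
interview: start t=408 >= t=112? ✓; end t=714 < t=682? ✗; end t=714 > t=410? ✓ → no.
lunch: start t=444 >= t=112? ✓; end t=696 < t=682? ✗; end t=696 > t=410? ✓ → no.
retro: start t=264 >= t=112? ✓; end t=555 < t=682? ✓; end t=555 > t=410? ✓ → yes.
snapshot: start t=367 >= t=112? ✓; end t=691 < t=682? ✗; end t=691 > t=410? ✓ → no.
standup: start t=632 >= t=112? ✓; end t=682 < t=682? ✗; end t=682 > t=410? ✓ → no.
triage: start t=680 >= t=112? ✓; end t=714 < t=682? ✗; end t=714 > t=410? ✓ → no.
Result: design_review, retro.

design_review, retro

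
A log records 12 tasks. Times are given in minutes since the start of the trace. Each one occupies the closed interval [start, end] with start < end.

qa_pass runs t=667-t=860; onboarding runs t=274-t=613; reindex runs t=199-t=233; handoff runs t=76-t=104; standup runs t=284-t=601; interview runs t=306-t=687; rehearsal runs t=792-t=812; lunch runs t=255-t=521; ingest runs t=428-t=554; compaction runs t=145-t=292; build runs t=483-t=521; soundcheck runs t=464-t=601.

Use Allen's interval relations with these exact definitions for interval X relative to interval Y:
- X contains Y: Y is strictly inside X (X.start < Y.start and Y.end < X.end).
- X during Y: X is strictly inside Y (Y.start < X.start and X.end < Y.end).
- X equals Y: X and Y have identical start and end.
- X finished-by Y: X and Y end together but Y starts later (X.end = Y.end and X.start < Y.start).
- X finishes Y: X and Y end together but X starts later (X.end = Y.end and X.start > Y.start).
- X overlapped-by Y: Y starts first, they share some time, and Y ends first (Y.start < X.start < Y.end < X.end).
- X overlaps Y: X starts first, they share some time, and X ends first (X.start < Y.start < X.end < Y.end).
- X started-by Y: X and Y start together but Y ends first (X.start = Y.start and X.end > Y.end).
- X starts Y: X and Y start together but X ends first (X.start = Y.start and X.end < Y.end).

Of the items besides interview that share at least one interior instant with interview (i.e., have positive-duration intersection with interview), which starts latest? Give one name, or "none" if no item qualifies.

Target interview = [t=306, t=687].
build [t=483, t=521] → during → candidate.
compaction [t=145, t=292] → before → excluded.
handoff [t=76, t=104] → before → excluded.
ingest [t=428, t=554] → during → candidate.
lunch [t=255, t=521] → overlaps → candidate.
onboarding [t=274, t=613] → overlaps → candidate.
qa_pass [t=667, t=860] → overlapped-by → candidate.
rehearsal [t=792, t=812] → after → excluded.
reindex [t=199, t=233] → before → excluded.
soundcheck [t=464, t=601] → during → candidate.
standup [t=284, t=601] → overlaps → candidate.
Among candidates, latest start is t=667 → qa_pass.

qa_pass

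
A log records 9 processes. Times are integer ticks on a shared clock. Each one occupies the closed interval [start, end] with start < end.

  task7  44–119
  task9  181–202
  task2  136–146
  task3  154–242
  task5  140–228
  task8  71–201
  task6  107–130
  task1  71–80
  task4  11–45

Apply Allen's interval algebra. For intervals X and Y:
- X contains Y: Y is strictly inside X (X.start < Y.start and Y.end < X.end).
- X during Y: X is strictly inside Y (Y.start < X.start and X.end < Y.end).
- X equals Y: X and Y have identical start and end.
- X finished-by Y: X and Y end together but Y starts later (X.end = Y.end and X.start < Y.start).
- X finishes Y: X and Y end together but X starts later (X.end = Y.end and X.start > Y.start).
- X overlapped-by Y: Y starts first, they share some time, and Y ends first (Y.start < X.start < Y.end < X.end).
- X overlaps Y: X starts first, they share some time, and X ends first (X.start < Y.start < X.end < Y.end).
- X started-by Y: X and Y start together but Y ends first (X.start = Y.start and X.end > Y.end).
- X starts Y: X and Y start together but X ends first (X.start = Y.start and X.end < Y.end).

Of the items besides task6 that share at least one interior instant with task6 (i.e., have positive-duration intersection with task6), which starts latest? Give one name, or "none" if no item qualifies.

Target task6 = [107, 130].
task1 [71, 80] → before → excluded.
task2 [136, 146] → after → excluded.
task3 [154, 242] → after → excluded.
task4 [11, 45] → before → excluded.
task5 [140, 228] → after → excluded.
task7 [44, 119] → overlaps → candidate.
task8 [71, 201] → contains → candidate.
task9 [181, 202] → after → excluded.
Among candidates, latest start is 71 → task8.

task8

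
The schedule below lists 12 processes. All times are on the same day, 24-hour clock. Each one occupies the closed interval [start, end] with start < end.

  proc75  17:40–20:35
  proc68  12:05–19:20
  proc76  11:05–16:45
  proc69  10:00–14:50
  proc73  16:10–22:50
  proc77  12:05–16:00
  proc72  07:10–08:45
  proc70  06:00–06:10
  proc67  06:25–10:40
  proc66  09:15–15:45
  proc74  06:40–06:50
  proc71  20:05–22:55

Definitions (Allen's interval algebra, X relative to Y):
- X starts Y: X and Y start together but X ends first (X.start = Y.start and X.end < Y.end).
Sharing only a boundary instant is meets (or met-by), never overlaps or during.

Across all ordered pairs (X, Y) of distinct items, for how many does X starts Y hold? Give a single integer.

1

Checking all 132 ordered pairs for relation 'starts'; matching pairs in alphabetical order:
(proc77, proc68): proc77 starts proc68 ✓
Count: 1.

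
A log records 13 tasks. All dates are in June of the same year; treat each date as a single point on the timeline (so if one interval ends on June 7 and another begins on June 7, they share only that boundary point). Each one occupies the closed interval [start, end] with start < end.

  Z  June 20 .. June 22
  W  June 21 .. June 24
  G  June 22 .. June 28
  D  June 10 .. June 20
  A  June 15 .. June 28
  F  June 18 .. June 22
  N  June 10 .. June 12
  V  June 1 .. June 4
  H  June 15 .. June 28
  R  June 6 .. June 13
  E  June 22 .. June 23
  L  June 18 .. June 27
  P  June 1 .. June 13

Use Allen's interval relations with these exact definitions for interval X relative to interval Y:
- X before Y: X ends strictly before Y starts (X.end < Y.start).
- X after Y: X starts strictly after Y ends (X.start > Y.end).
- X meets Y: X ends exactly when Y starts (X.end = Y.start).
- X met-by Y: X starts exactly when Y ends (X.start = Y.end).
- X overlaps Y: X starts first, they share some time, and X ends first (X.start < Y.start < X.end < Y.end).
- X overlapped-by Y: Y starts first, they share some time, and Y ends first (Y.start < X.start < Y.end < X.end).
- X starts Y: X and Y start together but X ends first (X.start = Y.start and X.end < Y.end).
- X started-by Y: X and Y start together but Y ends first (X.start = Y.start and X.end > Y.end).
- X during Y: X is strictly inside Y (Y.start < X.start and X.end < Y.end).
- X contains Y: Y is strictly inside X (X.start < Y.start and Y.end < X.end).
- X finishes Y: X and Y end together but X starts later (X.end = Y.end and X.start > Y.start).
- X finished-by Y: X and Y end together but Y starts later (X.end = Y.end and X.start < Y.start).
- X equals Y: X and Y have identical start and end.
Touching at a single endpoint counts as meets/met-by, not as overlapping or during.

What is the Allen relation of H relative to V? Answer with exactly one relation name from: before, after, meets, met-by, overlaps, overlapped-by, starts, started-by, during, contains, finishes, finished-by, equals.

H = [June 15, June 28]; V = [June 1, June 4].
Compare endpoints: H.start > V.start, H.start > V.end, H.end > V.start, H.end > V.end.
That pattern is 'after'.

after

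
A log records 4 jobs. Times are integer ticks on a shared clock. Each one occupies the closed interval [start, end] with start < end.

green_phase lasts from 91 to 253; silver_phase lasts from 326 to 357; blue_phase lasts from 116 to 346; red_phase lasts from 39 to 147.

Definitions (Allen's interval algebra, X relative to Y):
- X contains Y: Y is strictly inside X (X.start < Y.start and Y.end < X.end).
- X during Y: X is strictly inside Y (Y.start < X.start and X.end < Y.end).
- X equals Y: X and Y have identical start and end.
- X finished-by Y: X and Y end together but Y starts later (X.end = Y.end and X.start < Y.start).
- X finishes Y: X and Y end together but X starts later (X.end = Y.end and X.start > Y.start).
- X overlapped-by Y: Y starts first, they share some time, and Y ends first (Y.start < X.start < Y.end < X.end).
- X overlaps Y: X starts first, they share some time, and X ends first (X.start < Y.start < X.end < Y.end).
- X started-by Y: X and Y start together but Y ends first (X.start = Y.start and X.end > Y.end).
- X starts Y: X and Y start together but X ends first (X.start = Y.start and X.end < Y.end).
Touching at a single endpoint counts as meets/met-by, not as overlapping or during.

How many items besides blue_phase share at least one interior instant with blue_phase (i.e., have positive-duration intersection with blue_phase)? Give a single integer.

3

Target blue_phase = [116, 346].
green_phase [91, 253] → overlaps → counts.
red_phase [39, 147] → overlaps → counts.
silver_phase [326, 357] → overlapped-by → counts.
Total: 3.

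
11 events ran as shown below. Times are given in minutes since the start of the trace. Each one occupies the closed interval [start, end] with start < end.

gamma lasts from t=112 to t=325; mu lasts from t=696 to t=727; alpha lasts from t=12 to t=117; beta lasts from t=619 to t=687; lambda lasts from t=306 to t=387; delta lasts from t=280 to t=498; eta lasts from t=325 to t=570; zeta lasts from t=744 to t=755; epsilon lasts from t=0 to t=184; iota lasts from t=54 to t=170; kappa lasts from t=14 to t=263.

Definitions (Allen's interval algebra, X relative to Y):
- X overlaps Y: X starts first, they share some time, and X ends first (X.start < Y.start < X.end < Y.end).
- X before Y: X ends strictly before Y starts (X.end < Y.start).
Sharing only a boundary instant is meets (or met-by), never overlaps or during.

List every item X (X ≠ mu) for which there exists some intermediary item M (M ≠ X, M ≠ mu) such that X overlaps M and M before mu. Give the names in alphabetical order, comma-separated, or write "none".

alpha, delta, epsilon, gamma, iota, kappa, lambda

Target mu = [t=696, t=727].
Intermediaries M with M before mu: alpha, beta, delta, epsilon, eta, gamma, iota, kappa, lambda.
Via alpha — items with X overlaps alpha: none.
Via beta — items with X overlaps beta: none.
Via delta — items with X overlaps delta: gamma.
Via epsilon — items with X overlaps epsilon: none.
Via eta — items with X overlaps eta: delta, lambda.
Via gamma — items with X overlaps gamma: alpha, epsilon, iota, kappa.
Via iota — items with X overlaps iota: alpha.
Via kappa — items with X overlaps kappa: alpha, epsilon.
Via lambda — items with X overlaps lambda: gamma.
Union: alpha, delta, epsilon, gamma, iota, kappa, lambda.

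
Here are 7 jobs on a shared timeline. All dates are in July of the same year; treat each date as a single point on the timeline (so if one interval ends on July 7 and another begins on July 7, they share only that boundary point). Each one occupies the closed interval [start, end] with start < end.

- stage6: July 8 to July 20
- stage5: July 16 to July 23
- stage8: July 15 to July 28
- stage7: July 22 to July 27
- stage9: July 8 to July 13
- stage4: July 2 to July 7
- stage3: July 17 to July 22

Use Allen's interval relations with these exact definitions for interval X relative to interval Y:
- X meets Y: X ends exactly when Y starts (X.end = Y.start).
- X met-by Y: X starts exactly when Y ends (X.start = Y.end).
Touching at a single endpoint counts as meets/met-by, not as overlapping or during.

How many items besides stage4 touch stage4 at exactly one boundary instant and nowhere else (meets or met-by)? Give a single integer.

Target stage4 = [July 2, July 7].
stage3 [July 17, July 22] → after → no.
stage5 [July 16, July 23] → after → no.
stage6 [July 8, July 20] → after → no.
stage7 [July 22, July 27] → after → no.
stage8 [July 15, July 28] → after → no.
stage9 [July 8, July 13] → after → no.
Total: 0.

0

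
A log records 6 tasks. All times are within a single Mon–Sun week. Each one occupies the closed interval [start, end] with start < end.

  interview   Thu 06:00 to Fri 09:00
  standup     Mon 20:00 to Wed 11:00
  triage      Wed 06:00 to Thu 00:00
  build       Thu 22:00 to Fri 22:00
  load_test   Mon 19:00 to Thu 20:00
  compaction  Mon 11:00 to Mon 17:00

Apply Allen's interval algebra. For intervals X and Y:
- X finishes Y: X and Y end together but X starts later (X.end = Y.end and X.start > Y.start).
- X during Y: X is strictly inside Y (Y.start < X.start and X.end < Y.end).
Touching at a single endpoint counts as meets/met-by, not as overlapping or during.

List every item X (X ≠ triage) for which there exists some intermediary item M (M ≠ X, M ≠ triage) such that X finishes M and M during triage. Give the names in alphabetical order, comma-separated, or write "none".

none

Target triage = [Wed 06:00, Thu 00:00].
Intermediaries M with M during triage: none.
Union: none.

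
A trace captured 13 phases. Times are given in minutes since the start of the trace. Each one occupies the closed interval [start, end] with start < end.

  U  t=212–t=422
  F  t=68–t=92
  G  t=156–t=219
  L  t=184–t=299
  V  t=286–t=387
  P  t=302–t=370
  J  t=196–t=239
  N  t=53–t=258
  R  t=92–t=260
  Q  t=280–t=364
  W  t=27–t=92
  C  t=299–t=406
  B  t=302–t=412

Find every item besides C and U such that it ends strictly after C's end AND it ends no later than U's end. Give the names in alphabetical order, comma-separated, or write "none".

B

Conditions: its end is strictly after C's end (X.end > t=406) AND its end is no later than U's end (X.end <= t=422).
B: end t=412 > t=406? ✓; end t=412 <= t=422? ✓ → yes.
F: end t=92 > t=406? ✗; end t=92 <= t=422? ✓ → no.
G: end t=219 > t=406? ✗; end t=219 <= t=422? ✓ → no.
J: end t=239 > t=406? ✗; end t=239 <= t=422? ✓ → no.
L: end t=299 > t=406? ✗; end t=299 <= t=422? ✓ → no.
N: end t=258 > t=406? ✗; end t=258 <= t=422? ✓ → no.
P: end t=370 > t=406? ✗; end t=370 <= t=422? ✓ → no.
Q: end t=364 > t=406? ✗; end t=364 <= t=422? ✓ → no.
R: end t=260 > t=406? ✗; end t=260 <= t=422? ✓ → no.
V: end t=387 > t=406? ✗; end t=387 <= t=422? ✓ → no.
W: end t=92 > t=406? ✗; end t=92 <= t=422? ✓ → no.
Result: B.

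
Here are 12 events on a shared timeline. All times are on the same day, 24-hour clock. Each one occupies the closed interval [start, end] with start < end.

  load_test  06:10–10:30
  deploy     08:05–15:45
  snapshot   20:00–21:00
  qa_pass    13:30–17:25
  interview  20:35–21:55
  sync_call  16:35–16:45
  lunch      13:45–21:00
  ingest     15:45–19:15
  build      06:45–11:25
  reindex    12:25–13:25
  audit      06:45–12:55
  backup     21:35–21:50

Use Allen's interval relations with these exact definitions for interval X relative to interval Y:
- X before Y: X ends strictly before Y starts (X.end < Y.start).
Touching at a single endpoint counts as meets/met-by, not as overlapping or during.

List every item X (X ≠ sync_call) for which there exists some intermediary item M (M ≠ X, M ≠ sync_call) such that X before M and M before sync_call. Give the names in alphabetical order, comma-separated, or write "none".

build, load_test

Target sync_call = [16:35, 16:45].
Intermediaries M with M before sync_call: audit, build, deploy, load_test, reindex.
Via audit — items with X before audit: none.
Via build — items with X before build: none.
Via deploy — items with X before deploy: none.
Via load_test — items with X before load_test: none.
Via reindex — items with X before reindex: build, load_test.
Union: build, load_test.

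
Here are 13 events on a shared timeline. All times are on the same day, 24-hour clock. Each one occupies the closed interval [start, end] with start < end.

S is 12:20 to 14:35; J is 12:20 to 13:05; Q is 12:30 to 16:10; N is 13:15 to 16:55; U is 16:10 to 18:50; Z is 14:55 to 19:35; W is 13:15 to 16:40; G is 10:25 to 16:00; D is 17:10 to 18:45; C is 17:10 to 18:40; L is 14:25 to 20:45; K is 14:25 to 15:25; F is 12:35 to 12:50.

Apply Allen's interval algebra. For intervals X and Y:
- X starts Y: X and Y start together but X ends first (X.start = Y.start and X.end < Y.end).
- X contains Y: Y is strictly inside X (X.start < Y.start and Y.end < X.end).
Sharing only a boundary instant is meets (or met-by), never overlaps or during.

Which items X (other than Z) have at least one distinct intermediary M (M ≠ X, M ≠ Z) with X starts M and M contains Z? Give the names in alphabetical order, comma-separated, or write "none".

Target Z = [14:55, 19:35].
Intermediaries M with M contains Z: L.
Via L — items with X starts L: K.
Union: K.

K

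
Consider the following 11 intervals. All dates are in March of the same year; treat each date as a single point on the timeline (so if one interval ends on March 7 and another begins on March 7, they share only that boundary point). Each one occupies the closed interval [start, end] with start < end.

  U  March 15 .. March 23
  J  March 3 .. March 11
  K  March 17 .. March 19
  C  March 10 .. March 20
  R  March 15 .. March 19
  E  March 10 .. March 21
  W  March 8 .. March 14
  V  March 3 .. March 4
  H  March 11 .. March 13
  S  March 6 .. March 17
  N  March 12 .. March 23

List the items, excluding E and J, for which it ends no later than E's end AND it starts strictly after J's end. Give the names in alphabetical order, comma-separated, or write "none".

K, R

Conditions: its end is no later than E's end (X.end <= March 21) AND its start is strictly after J's end (X.start > March 11).
C: end March 20 <= March 21? ✓; start March 10 > March 11? ✗ → no.
H: end March 13 <= March 21? ✓; start March 11 > March 11? ✗ → no.
K: end March 19 <= March 21? ✓; start March 17 > March 11? ✓ → yes.
N: end March 23 <= March 21? ✗; start March 12 > March 11? ✓ → no.
R: end March 19 <= March 21? ✓; start March 15 > March 11? ✓ → yes.
S: end March 17 <= March 21? ✓; start March 6 > March 11? ✗ → no.
U: end March 23 <= March 21? ✗; start March 15 > March 11? ✓ → no.
V: end March 4 <= March 21? ✓; start March 3 > March 11? ✗ → no.
W: end March 14 <= March 21? ✓; start March 8 > March 11? ✗ → no.
Result: K, R.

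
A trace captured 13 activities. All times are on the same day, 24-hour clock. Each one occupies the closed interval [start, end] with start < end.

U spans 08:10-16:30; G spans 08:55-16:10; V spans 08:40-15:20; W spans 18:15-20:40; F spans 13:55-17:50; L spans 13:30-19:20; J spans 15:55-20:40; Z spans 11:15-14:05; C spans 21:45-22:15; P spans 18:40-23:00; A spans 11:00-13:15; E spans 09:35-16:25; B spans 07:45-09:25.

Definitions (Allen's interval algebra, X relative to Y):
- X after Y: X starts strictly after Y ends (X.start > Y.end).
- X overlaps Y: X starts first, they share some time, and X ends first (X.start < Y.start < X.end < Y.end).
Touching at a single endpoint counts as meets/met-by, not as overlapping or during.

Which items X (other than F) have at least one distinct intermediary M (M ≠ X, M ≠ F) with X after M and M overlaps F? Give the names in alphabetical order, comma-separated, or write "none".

Target F = [13:55, 17:50].
Intermediaries M with M overlaps F: E, G, U, V, Z.
Via E — items with X after E: C, P, W.
Via G — items with X after G: C, P, W.
Via U — items with X after U: C, P, W.
Via V — items with X after V: C, J, P, W.
Via Z — items with X after Z: C, J, P, W.
Union: C, J, P, W.

C, J, P, W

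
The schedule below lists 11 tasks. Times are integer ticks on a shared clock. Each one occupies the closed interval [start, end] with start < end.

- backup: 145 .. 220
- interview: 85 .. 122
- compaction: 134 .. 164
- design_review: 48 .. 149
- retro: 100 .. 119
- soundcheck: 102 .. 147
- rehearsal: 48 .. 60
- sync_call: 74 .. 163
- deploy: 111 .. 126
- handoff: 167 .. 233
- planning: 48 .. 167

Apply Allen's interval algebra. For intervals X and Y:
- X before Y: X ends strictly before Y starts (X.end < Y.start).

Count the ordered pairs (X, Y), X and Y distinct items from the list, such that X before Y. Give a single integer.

21

Checking all 110 ordered pairs for relation 'before'; matching pairs in alphabetical order:
(compaction, handoff): compaction before handoff ✓
(deploy, backup): deploy before backup ✓
(deploy, compaction): deploy before compaction ✓
(deploy, handoff): deploy before handoff ✓
(design_review, handoff): design_review before handoff ✓
(interview, backup): interview before backup ✓
(interview, compaction): interview before compaction ✓
(interview, handoff): interview before handoff ✓
(rehearsal, backup): rehearsal before backup ✓
(rehearsal, compaction): rehearsal before compaction ✓
(rehearsal, deploy): rehearsal before deploy ✓
(rehearsal, handoff): rehearsal before handoff ✓
(rehearsal, interview): rehearsal before interview ✓
(rehearsal, retro): rehearsal before retro ✓
(rehearsal, soundcheck): rehearsal before soundcheck ✓
(rehearsal, sync_call): rehearsal before sync_call ✓
(retro, backup): retro before backup ✓
(retro, compaction): retro before compaction ✓
(retro, handoff): retro before handoff ✓
(soundcheck, handoff): soundcheck before handoff ✓
(sync_call, handoff): sync_call before handoff ✓
Count: 21.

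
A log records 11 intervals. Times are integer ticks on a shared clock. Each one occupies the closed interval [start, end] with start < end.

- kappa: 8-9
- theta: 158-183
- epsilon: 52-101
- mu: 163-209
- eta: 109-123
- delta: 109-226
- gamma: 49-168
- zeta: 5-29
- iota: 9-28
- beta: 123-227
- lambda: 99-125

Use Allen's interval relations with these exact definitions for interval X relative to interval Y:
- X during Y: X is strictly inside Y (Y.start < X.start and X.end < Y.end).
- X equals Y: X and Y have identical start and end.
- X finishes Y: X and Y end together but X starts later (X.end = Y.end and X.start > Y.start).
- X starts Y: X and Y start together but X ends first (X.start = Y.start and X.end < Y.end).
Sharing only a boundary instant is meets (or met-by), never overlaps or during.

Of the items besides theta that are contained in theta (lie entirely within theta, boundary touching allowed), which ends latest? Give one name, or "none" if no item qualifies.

none

Target theta = [158, 183].
beta [123, 227] → contains → excluded.
delta [109, 226] → contains → excluded.
epsilon [52, 101] → before → excluded.
eta [109, 123] → before → excluded.
gamma [49, 168] → overlaps → excluded.
iota [9, 28] → before → excluded.
kappa [8, 9] → before → excluded.
lambda [99, 125] → before → excluded.
mu [163, 209] → overlapped-by → excluded.
zeta [5, 29] → before → excluded.
No candidates → none.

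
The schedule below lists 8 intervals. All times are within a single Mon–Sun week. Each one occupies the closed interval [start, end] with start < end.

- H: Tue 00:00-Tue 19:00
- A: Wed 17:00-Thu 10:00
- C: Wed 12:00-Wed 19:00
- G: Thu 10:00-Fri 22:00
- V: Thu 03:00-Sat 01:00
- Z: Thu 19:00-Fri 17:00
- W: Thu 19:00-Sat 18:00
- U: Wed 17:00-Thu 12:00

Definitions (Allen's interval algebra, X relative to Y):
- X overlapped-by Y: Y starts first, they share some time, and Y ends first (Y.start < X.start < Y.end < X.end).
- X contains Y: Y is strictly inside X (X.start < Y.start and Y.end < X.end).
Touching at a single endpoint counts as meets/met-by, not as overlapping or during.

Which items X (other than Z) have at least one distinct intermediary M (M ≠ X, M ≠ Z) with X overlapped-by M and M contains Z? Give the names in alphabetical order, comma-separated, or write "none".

Target Z = [Thu 19:00, Fri 17:00].
Intermediaries M with M contains Z: G, V.
Via G — items with X overlapped-by G: W.
Via V — items with X overlapped-by V: W.
Union: W.

W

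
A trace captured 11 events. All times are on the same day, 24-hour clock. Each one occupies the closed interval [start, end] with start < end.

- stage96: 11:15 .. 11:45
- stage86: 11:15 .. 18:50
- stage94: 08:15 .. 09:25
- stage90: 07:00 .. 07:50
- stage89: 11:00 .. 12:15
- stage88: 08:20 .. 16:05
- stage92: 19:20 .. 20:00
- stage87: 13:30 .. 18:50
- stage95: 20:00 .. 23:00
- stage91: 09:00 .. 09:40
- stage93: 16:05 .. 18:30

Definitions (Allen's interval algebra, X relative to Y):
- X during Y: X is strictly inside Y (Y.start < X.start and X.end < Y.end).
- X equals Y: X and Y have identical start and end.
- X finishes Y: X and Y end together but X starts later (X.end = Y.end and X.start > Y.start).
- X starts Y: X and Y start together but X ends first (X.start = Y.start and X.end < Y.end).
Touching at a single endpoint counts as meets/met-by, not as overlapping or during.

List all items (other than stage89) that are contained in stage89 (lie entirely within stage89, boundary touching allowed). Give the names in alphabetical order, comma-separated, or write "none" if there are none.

Target stage89 = [11:00, 12:15].
stage86 [11:15, 18:50] → overlapped-by → no.
stage87 [13:30, 18:50] → after → no.
stage88 [08:20, 16:05] → contains → no.
stage90 [07:00, 07:50] → before → no.
stage91 [09:00, 09:40] → before → no.
stage92 [19:20, 20:00] → after → no.
stage93 [16:05, 18:30] → after → no.
stage94 [08:15, 09:25] → before → no.
stage95 [20:00, 23:00] → after → no.
stage96 [11:15, 11:45] → during → yes.
Result: stage96.

stage96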